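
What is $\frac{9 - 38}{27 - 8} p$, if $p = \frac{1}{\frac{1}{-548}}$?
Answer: $\frac{15892}{19} \approx 836.42$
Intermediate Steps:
$p = -548$ ($p = \frac{1}{- \frac{1}{548}} = -548$)
$\frac{9 - 38}{27 - 8} p = \frac{9 - 38}{27 - 8} \left(-548\right) = - \frac{29}{19} \left(-548\right) = \left(-29\right) \frac{1}{19} \left(-548\right) = \left(- \frac{29}{19}\right) \left(-548\right) = \frac{15892}{19}$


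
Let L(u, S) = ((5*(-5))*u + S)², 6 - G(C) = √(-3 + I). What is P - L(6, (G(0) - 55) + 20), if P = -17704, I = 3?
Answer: -49745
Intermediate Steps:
G(C) = 6 (G(C) = 6 - √(-3 + 3) = 6 - √0 = 6 - 1*0 = 6 + 0 = 6)
L(u, S) = (S - 25*u)² (L(u, S) = (-25*u + S)² = (S - 25*u)²)
P - L(6, (G(0) - 55) + 20) = -17704 - (((6 - 55) + 20) - 25*6)² = -17704 - ((-49 + 20) - 150)² = -17704 - (-29 - 150)² = -17704 - 1*(-179)² = -17704 - 1*32041 = -17704 - 32041 = -49745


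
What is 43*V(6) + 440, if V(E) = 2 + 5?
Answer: 741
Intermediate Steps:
V(E) = 7
43*V(6) + 440 = 43*7 + 440 = 301 + 440 = 741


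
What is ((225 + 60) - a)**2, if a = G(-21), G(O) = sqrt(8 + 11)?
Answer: (285 - sqrt(19))**2 ≈ 78759.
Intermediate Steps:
G(O) = sqrt(19)
a = sqrt(19) ≈ 4.3589
((225 + 60) - a)**2 = ((225 + 60) - sqrt(19))**2 = (285 - sqrt(19))**2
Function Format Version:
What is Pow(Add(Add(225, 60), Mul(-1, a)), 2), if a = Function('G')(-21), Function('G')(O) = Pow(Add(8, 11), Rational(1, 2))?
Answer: Pow(Add(285, Mul(-1, Pow(19, Rational(1, 2)))), 2) ≈ 78759.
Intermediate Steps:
Function('G')(O) = Pow(19, Rational(1, 2))
a = Pow(19, Rational(1, 2)) ≈ 4.3589
Pow(Add(Add(225, 60), Mul(-1, a)), 2) = Pow(Add(Add(225, 60), Mul(-1, Pow(19, Rational(1, 2)))), 2) = Pow(Add(285, Mul(-1, Pow(19, Rational(1, 2)))), 2)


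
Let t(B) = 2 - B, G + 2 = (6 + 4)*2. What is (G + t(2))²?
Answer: 324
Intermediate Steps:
G = 18 (G = -2 + (6 + 4)*2 = -2 + 10*2 = -2 + 20 = 18)
(G + t(2))² = (18 + (2 - 1*2))² = (18 + (2 - 2))² = (18 + 0)² = 18² = 324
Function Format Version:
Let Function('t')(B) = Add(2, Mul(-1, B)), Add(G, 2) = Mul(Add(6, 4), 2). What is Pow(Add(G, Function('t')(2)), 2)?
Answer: 324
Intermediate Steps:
G = 18 (G = Add(-2, Mul(Add(6, 4), 2)) = Add(-2, Mul(10, 2)) = Add(-2, 20) = 18)
Pow(Add(G, Function('t')(2)), 2) = Pow(Add(18, Add(2, Mul(-1, 2))), 2) = Pow(Add(18, Add(2, -2)), 2) = Pow(Add(18, 0), 2) = Pow(18, 2) = 324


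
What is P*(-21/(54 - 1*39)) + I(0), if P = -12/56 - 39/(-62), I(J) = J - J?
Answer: -18/31 ≈ -0.58065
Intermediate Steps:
I(J) = 0
P = 90/217 (P = -12*1/56 - 39*(-1/62) = -3/14 + 39/62 = 90/217 ≈ 0.41475)
P*(-21/(54 - 1*39)) + I(0) = 90*(-21/(54 - 1*39))/217 + 0 = 90*(-21/(54 - 39))/217 + 0 = 90*(-21/15)/217 + 0 = 90*(-21*1/15)/217 + 0 = (90/217)*(-7/5) + 0 = -18/31 + 0 = -18/31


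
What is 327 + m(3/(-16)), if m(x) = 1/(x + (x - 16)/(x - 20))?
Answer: 1043393/3175 ≈ 328.63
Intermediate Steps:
m(x) = 1/(x + (-16 + x)/(-20 + x))
327 + m(3/(-16)) = 327 + (20 - 3/(-16))/(16 - (3/(-16))**2 + 19*(3/(-16))) = 327 + (20 - 3*(-1)/16)/(16 - (3*(-1/16))**2 + 19*(3*(-1/16))) = 327 + (20 - 1*(-3/16))/(16 - (-3/16)**2 + 19*(-3/16)) = 327 + (20 + 3/16)/(16 - 1*9/256 - 57/16) = 327 + (323/16)/(16 - 9/256 - 57/16) = 327 + (323/16)/(3175/256) = 327 + (256/3175)*(323/16) = 327 + 5168/3175 = 1043393/3175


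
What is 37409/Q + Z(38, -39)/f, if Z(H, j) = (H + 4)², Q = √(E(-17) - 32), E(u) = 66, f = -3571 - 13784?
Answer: -588/5785 + 37409*√34/34 ≈ 6415.5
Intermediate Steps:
f = -17355
Q = √34 (Q = √(66 - 32) = √34 ≈ 5.8309)
Z(H, j) = (4 + H)²
37409/Q + Z(38, -39)/f = 37409/(√34) + (4 + 38)²/(-17355) = 37409*(√34/34) + 42²*(-1/17355) = 37409*√34/34 + 1764*(-1/17355) = 37409*√34/34 - 588/5785 = -588/5785 + 37409*√34/34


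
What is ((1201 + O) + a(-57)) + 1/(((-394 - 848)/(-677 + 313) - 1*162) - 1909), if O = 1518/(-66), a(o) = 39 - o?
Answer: 479407292/376301 ≈ 1274.0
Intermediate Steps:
O = -23 (O = 1518*(-1/66) = -23)
((1201 + O) + a(-57)) + 1/(((-394 - 848)/(-677 + 313) - 1*162) - 1909) = ((1201 - 23) + (39 - 1*(-57))) + 1/(((-394 - 848)/(-677 + 313) - 1*162) - 1909) = (1178 + (39 + 57)) + 1/((-1242/(-364) - 162) - 1909) = (1178 + 96) + 1/((-1242*(-1/364) - 162) - 1909) = 1274 + 1/((621/182 - 162) - 1909) = 1274 + 1/(-28863/182 - 1909) = 1274 + 1/(-376301/182) = 1274 - 182/376301 = 479407292/376301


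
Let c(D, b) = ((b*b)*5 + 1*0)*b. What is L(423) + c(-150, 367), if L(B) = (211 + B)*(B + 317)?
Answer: 247623475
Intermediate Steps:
c(D, b) = 5*b³ (c(D, b) = (b²*5 + 0)*b = (5*b² + 0)*b = (5*b²)*b = 5*b³)
L(B) = (211 + B)*(317 + B)
L(423) + c(-150, 367) = (66887 + 423² + 528*423) + 5*367³ = (66887 + 178929 + 223344) + 5*49430863 = 469160 + 247154315 = 247623475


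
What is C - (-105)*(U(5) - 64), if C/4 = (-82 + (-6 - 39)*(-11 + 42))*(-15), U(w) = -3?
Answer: 81585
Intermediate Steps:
C = 88620 (C = 4*((-82 + (-6 - 39)*(-11 + 42))*(-15)) = 4*((-82 - 45*31)*(-15)) = 4*((-82 - 1395)*(-15)) = 4*(-1477*(-15)) = 4*22155 = 88620)
C - (-105)*(U(5) - 64) = 88620 - (-105)*(-3 - 64) = 88620 - (-105)*(-67) = 88620 - 1*7035 = 88620 - 7035 = 81585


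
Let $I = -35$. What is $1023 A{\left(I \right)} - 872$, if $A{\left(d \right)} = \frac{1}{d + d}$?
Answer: $- \frac{62063}{70} \approx -886.61$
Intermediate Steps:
$A{\left(d \right)} = \frac{1}{2 d}$
$1023 A{\left(I \right)} - 872 = 1023 \frac{1}{2 \left(-35\right)} - 872 = 1023 \cdot \frac{1}{2} \left(- \frac{1}{35}\right) - 872 = 1023 \left(- \frac{1}{70}\right) - 872 = - \frac{1023}{70} - 872 = - \frac{62063}{70}$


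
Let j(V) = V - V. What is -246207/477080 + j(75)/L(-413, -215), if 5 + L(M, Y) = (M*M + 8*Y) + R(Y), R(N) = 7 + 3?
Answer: -246207/477080 ≈ -0.51607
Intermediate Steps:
R(N) = 10
L(M, Y) = 5 + M**2 + 8*Y (L(M, Y) = -5 + ((M*M + 8*Y) + 10) = -5 + ((M**2 + 8*Y) + 10) = -5 + (10 + M**2 + 8*Y) = 5 + M**2 + 8*Y)
j(V) = 0
-246207/477080 + j(75)/L(-413, -215) = -246207/477080 + 0/(5 + (-413)**2 + 8*(-215)) = -246207*1/477080 + 0/(5 + 170569 - 1720) = -246207/477080 + 0/168854 = -246207/477080 + 0*(1/168854) = -246207/477080 + 0 = -246207/477080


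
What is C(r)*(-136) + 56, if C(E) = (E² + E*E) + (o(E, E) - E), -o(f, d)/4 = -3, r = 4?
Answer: -5384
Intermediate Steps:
o(f, d) = 12 (o(f, d) = -4*(-3) = 12)
C(E) = 12 - E + 2*E² (C(E) = (E² + E*E) + (12 - E) = (E² + E²) + (12 - E) = 2*E² + (12 - E) = 12 - E + 2*E²)
C(r)*(-136) + 56 = (12 - 1*4 + 2*4²)*(-136) + 56 = (12 - 4 + 2*16)*(-136) + 56 = (12 - 4 + 32)*(-136) + 56 = 40*(-136) + 56 = -5440 + 56 = -5384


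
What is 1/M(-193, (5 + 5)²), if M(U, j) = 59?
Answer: 1/59 ≈ 0.016949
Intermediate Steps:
1/M(-193, (5 + 5)²) = 1/59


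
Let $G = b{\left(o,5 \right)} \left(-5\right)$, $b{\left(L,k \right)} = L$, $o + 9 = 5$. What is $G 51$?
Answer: $1020$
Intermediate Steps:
$o = -4$ ($o = -9 + 5 = -4$)
$G = 20$ ($G = \left(-4\right) \left(-5\right) = 20$)
$G 51 = 20 \cdot 51 = 1020$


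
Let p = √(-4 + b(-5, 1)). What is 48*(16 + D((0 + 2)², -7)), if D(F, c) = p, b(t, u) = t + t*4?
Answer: 768 + 48*I*√29 ≈ 768.0 + 258.49*I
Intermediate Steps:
b(t, u) = 5*t (b(t, u) = t + 4*t = 5*t)
p = I*√29 (p = √(-4 + 5*(-5)) = √(-4 - 25) = √(-29) = I*√29 ≈ 5.3852*I)
D(F, c) = I*√29
48*(16 + D((0 + 2)², -7)) = 48*(16 + I*√29) = 768 + 48*I*√29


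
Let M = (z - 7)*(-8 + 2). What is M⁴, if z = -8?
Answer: 65610000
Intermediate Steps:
M = 90 (M = (-8 - 7)*(-8 + 2) = -15*(-6) = 90)
M⁴ = 90⁴ = 65610000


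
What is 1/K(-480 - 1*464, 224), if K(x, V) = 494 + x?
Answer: -1/450 ≈ -0.0022222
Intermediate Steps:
1/K(-480 - 1*464, 224) = 1/(494 + (-480 - 1*464)) = 1/(494 + (-480 - 464)) = 1/(494 - 944) = 1/(-450) = -1/450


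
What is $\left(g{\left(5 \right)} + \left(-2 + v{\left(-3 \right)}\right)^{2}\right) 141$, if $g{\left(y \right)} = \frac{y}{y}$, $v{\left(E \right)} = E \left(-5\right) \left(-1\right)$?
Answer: $40890$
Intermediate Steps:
$v{\left(E \right)} = 5 E$ ($v{\left(E \right)} = - 5 E \left(-1\right) = 5 E$)
$g{\left(y \right)} = 1$
$\left(g{\left(5 \right)} + \left(-2 + v{\left(-3 \right)}\right)^{2}\right) 141 = \left(1 + \left(-2 + 5 \left(-3\right)\right)^{2}\right) 141 = \left(1 + \left(-2 - 15\right)^{2}\right) 141 = \left(1 + \left(-17\right)^{2}\right) 141 = \left(1 + 289\right) 141 = 290 \cdot 141 = 40890$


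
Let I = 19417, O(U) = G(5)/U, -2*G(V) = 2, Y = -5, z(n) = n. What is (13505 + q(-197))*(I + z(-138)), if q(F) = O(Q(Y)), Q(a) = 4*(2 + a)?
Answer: 3124374019/12 ≈ 2.6036e+8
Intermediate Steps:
G(V) = -1 (G(V) = -½*2 = -1)
Q(a) = 8 + 4*a
O(U) = -1/U
q(F) = 1/12 (q(F) = -1/(8 + 4*(-5)) = -1/(8 - 20) = -1/(-12) = -1*(-1/12) = 1/12)
(13505 + q(-197))*(I + z(-138)) = (13505 + 1/12)*(19417 - 138) = (162061/12)*19279 = 3124374019/12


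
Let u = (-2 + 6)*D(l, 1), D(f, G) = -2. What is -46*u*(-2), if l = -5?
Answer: -736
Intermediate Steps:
u = -8 (u = (-2 + 6)*(-2) = 4*(-2) = -8)
-46*u*(-2) = -46*(-8)*(-2) = 368*(-2) = -736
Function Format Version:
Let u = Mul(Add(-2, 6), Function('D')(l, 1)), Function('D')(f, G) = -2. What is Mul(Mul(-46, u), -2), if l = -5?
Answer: -736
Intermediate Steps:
u = -8 (u = Mul(Add(-2, 6), -2) = Mul(4, -2) = -8)
Mul(Mul(-46, u), -2) = Mul(Mul(-46, -8), -2) = Mul(368, -2) = -736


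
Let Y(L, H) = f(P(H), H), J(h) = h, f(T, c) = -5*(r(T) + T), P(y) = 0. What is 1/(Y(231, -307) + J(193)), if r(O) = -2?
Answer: 1/203 ≈ 0.0049261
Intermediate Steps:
f(T, c) = 10 - 5*T (f(T, c) = -5*(-2 + T) = 10 - 5*T)
Y(L, H) = 10 (Y(L, H) = 10 - 5*0 = 10 + 0 = 10)
1/(Y(231, -307) + J(193)) = 1/(10 + 193) = 1/203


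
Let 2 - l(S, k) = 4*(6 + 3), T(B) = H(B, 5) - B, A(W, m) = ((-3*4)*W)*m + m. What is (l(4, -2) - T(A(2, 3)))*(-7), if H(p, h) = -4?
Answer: 693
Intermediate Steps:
A(W, m) = m - 12*W*m (A(W, m) = (-12*W)*m + m = -12*W*m + m = m - 12*W*m)
T(B) = -4 - B
l(S, k) = -34 (l(S, k) = 2 - 4*(6 + 3) = 2 - 4*9 = 2 - 1*36 = 2 - 36 = -34)
(l(4, -2) - T(A(2, 3)))*(-7) = (-34 - (-4 - 3*(1 - 12*2)))*(-7) = (-34 - (-4 - 3*(1 - 24)))*(-7) = (-34 - (-4 - 3*(-23)))*(-7) = (-34 - (-4 - 1*(-69)))*(-7) = (-34 - (-4 + 69))*(-7) = (-34 - 1*65)*(-7) = (-34 - 65)*(-7) = -99*(-7) = 693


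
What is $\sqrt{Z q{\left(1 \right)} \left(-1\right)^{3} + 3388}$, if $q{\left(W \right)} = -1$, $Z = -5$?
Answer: $\sqrt{3383} \approx 58.164$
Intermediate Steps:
$\sqrt{Z q{\left(1 \right)} \left(-1\right)^{3} + 3388} = \sqrt{\left(-5\right) \left(-1\right) \left(-1\right)^{3} + 3388} = \sqrt{5 \left(-1\right) + 3388} = \sqrt{-5 + 3388} = \sqrt{3383}$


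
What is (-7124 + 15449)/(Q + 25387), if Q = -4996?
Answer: 2775/6797 ≈ 0.40827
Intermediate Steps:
(-7124 + 15449)/(Q + 25387) = (-7124 + 15449)/(-4996 + 25387) = 8325/20391 = 8325*(1/20391) = 2775/6797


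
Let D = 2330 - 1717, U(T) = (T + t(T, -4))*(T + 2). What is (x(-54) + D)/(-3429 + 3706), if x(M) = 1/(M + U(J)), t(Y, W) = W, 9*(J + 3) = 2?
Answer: 2419430/1093319 ≈ 2.2129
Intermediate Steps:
J = -25/9 (J = -3 + (1/9)*2 = -3 + 2/9 = -25/9 ≈ -2.7778)
U(T) = (-4 + T)*(2 + T) (U(T) = (T - 4)*(T + 2) = (-4 + T)*(2 + T))
x(M) = 1/(427/81 + M) (x(M) = 1/(M + (-8 + (-25/9)**2 - 2*(-25/9))) = 1/(M + (-8 + 625/81 + 50/9)) = 1/(M + 427/81) = 1/(427/81 + M))
D = 613
(x(-54) + D)/(-3429 + 3706) = (81/(427 + 81*(-54)) + 613)/(-3429 + 3706) = (81/(427 - 4374) + 613)/277 = (81/(-3947) + 613)*(1/277) = (81*(-1/3947) + 613)*(1/277) = (-81/3947 + 613)*(1/277) = (2419430/3947)*(1/277) = 2419430/1093319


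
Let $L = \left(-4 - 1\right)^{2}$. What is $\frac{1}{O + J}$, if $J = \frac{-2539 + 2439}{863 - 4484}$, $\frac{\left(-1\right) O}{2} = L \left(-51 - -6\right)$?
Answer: $\frac{3621}{8147350} \approx 0.00044444$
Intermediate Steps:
$L = 25$ ($L = \left(-5\right)^{2} = 25$)
$O = 2250$ ($O = - 2 \cdot 25 \left(-51 - -6\right) = - 2 \cdot 25 \left(-51 + 6\right) = - 2 \cdot 25 \left(-45\right) = \left(-2\right) \left(-1125\right) = 2250$)
$J = \frac{100}{3621}$ ($J = - \frac{100}{-3621} = \left(-100\right) \left(- \frac{1}{3621}\right) = \frac{100}{3621} \approx 0.027617$)
$\frac{1}{O + J} = \frac{1}{2250 + \frac{100}{3621}} = \frac{1}{\frac{8147350}{3621}} = \frac{3621}{8147350}$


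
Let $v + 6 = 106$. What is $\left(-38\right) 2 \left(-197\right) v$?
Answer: $1497200$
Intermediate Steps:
$v = 100$ ($v = -6 + 106 = 100$)
$\left(-38\right) 2 \left(-197\right) v = \left(-38\right) 2 \left(-197\right) 100 = \left(-76\right) \left(-197\right) 100 = 14972 \cdot 100 = 1497200$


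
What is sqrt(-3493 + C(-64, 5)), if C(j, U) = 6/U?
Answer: I*sqrt(87295)/5 ≈ 59.091*I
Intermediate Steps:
sqrt(-3493 + C(-64, 5)) = sqrt(-3493 + 6/5) = sqrt(-17459/5) = I*sqrt(87295)/5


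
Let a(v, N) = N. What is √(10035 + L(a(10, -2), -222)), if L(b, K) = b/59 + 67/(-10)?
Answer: √3490839430/590 ≈ 100.14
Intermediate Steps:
L(b, K) = -67/10 + b/59 (L(b, K) = b*(1/59) + 67*(-⅒) = b/59 - 67/10 = -67/10 + b/59)
√(10035 + L(a(10, -2), -222)) = √(10035 + (-67/10 + (1/59)*(-2))) = √(10035 + (-67/10 - 2/59)) = √(10035 - 3973/590) = √(5916677/590) = √3490839430/590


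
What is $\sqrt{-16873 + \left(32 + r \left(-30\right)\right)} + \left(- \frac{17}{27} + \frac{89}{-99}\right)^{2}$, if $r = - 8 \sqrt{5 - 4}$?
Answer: $\frac{206116}{88209} + i \sqrt{16601} \approx 2.3367 + 128.84 i$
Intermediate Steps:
$r = -8$ ($r = - 8 \sqrt{1} = \left(-8\right) 1 = -8$)
$\sqrt{-16873 + \left(32 + r \left(-30\right)\right)} + \left(- \frac{17}{27} + \frac{89}{-99}\right)^{2} = \sqrt{-16873 + \left(32 - -240\right)} + \left(- \frac{17}{27} + \frac{89}{-99}\right)^{2} = \sqrt{-16873 + \left(32 + 240\right)} + \left(\left(-17\right) \frac{1}{27} + 89 \left(- \frac{1}{99}\right)\right)^{2} = \sqrt{-16873 + 272} + \left(- \frac{17}{27} - \frac{89}{99}\right)^{2} = \sqrt{-16601} + \left(- \frac{454}{297}\right)^{2} = i \sqrt{16601} + \frac{206116}{88209} = \frac{206116}{88209} + i \sqrt{16601}$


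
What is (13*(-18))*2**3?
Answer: -1872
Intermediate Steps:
(13*(-18))*2**3 = -234*8 = -1872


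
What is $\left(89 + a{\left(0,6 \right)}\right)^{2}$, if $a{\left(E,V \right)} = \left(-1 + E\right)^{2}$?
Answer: $8100$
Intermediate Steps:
$\left(89 + a{\left(0,6 \right)}\right)^{2} = \left(89 + \left(-1 + 0\right)^{2}\right)^{2} = \left(89 + \left(-1\right)^{2}\right)^{2} = \left(89 + 1\right)^{2} = 90^{2} = 8100$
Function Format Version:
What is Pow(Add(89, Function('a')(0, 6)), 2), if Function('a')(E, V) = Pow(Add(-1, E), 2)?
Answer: 8100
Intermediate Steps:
Pow(Add(89, Function('a')(0, 6)), 2) = Pow(Add(89, Pow(Add(-1, 0), 2)), 2) = Pow(Add(89, Pow(-1, 2)), 2) = Pow(Add(89, 1), 2) = Pow(90, 2) = 8100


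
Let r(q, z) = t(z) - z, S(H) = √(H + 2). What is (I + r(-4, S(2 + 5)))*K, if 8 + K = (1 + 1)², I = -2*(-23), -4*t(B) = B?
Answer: -169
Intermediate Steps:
t(B) = -B/4
S(H) = √(2 + H)
I = 46
r(q, z) = -5*z/4 (r(q, z) = -z/4 - z = -5*z/4)
K = -4 (K = -8 + (1 + 1)² = -8 + 2² = -8 + 4 = -4)
(I + r(-4, S(2 + 5)))*K = (46 - 5*√(2 + (2 + 5))/4)*(-4) = (46 - 5*√(2 + 7)/4)*(-4) = (46 - 5*√9/4)*(-4) = (46 - 5/4*3)*(-4) = (46 - 15/4)*(-4) = (169/4)*(-4) = -169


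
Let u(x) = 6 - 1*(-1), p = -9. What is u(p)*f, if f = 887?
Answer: 6209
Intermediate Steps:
u(x) = 7 (u(x) = 6 + 1 = 7)
u(p)*f = 7*887 = 6209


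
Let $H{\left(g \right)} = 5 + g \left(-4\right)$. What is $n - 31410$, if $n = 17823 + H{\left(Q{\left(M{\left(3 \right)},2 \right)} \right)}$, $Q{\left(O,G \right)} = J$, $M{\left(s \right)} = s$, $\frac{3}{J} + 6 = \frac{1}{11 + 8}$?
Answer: $- \frac{1534538}{113} \approx -13580.0$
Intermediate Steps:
$J = - \frac{57}{113}$ ($J = \frac{3}{-6 + \frac{1}{11 + 8}} = \frac{3}{-6 + \frac{1}{19}} = \frac{3}{- \frac{113}{19}} = 3 \left(- \frac{19}{113}\right) = - \frac{57}{113} \approx -0.50443$)
$Q{\left(O,G \right)} = - \frac{57}{113}$
$H{\left(g \right)} = 5 - 4 g$
$n = \frac{2014792}{113}$ ($n = 17823 + \left(5 - - \frac{228}{113}\right) = 17823 + \left(5 + \frac{228}{113}\right) = 17823 + \frac{793}{113} = \frac{2014792}{113} \approx 17830.0$)
$n - 31410 = \frac{2014792}{113} - 31410 = - \frac{1534538}{113}$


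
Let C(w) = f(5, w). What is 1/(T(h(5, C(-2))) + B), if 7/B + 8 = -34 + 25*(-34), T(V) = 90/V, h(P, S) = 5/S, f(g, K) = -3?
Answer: -892/48175 ≈ -0.018516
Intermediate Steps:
C(w) = -3
B = -7/892 (B = 7/(-8 + (-34 + 25*(-34))) = 7/(-8 + (-34 - 850)) = 7/(-8 - 884) = 7/(-892) = 7*(-1/892) = -7/892 ≈ -0.0078475)
1/(T(h(5, C(-2))) + B) = 1/(90/((5/(-3))) - 7/892) = 1/(90/((5*(-⅓))) - 7/892) = 1/(90/(-5/3) - 7/892) = 1/(90*(-⅗) - 7/892) = 1/(-54 - 7/892) = 1/(-48175/892) = -892/48175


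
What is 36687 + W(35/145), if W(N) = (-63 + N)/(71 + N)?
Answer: 37896761/1033 ≈ 36686.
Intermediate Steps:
W(N) = (-63 + N)/(71 + N)
36687 + W(35/145) = 36687 + (-63 + 35/145)/(71 + 35/145) = 36687 + (-63 + 35*(1/145))/(71 + 35*(1/145)) = 36687 + (-63 + 7/29)/(71 + 7/29) = 36687 - 1820/29/(2066/29) = 36687 + (29/2066)*(-1820/29) = 36687 - 910/1033 = 37896761/1033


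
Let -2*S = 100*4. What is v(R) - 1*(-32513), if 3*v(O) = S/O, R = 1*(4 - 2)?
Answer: 97439/3 ≈ 32480.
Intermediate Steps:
S = -200 (S = -50*4 = -½*400 = -200)
R = 2 (R = 1*2 = 2)
v(O) = -200/(3*O) (v(O) = (-200/O)/3 = -200/(3*O))
v(R) - 1*(-32513) = -200/3/2 - 1*(-32513) = -200/3*½ + 32513 = -100/3 + 32513 = 97439/3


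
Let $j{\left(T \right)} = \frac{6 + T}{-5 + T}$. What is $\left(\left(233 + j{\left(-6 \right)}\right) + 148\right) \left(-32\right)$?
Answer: $-12192$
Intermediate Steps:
$j{\left(T \right)} = \frac{6 + T}{-5 + T}$
$\left(\left(233 + j{\left(-6 \right)}\right) + 148\right) \left(-32\right) = \left(\left(233 + \frac{6 - 6}{-5 - 6}\right) + 148\right) \left(-32\right) = \left(\left(233 + \frac{1}{-11} \cdot 0\right) + 148\right) \left(-32\right) = \left(\left(233 - 0\right) + 148\right) \left(-32\right) = \left(\left(233 + 0\right) + 148\right) \left(-32\right) = \left(233 + 148\right) \left(-32\right) = 381 \left(-32\right) = -12192$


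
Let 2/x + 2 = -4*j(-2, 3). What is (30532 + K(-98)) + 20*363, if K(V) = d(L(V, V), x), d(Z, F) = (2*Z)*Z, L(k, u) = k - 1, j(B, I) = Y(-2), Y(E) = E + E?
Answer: 57394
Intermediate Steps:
Y(E) = 2*E
j(B, I) = -4 (j(B, I) = 2*(-2) = -4)
L(k, u) = -1 + k
x = ⅐ (x = 2/(-2 - 4*(-4)) = 2/(-2 + 16) = 2/14 = 2*(1/14) = ⅐ ≈ 0.14286)
d(Z, F) = 2*Z²
K(V) = 2*(-1 + V)²
(30532 + K(-98)) + 20*363 = (30532 + 2*(-1 - 98)²) + 20*363 = (30532 + 2*(-99)²) + 7260 = (30532 + 2*9801) + 7260 = (30532 + 19602) + 7260 = 50134 + 7260 = 57394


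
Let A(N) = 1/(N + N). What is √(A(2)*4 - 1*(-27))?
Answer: 2*√7 ≈ 5.2915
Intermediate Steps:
A(N) = 1/(2*N)
√(A(2)*4 - 1*(-27)) = √(((½)/2)*4 - 1*(-27)) = √(((½)*(½))*4 + 27) = √((¼)*4 + 27) = √(1 + 27) = √28 = 2*√7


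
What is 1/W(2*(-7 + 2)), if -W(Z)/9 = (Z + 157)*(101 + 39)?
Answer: -1/185220 ≈ -5.3990e-6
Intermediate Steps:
W(Z) = -197820 - 1260*Z (W(Z) = -9*(Z + 157)*(101 + 39) = -9*(157 + Z)*140 = -9*(21980 + 140*Z) = -197820 - 1260*Z)
1/W(2*(-7 + 2)) = 1/(-197820 - 2520*(-7 + 2)) = 1/(-197820 - 2520*(-5)) = 1/(-197820 - 1260*(-10)) = 1/(-197820 + 12600) = 1/(-185220) = -1/185220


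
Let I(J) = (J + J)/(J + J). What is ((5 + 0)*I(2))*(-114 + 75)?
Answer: -195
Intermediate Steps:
I(J) = 1 (I(J) = (2*J)/((2*J)) = (2*J)*(1/(2*J)) = 1)
((5 + 0)*I(2))*(-114 + 75) = ((5 + 0)*1)*(-114 + 75) = (5*1)*(-39) = 5*(-39) = -195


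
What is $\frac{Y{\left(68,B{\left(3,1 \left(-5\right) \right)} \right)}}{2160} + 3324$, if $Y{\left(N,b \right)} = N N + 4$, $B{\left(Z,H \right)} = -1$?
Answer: $\frac{1796117}{540} \approx 3326.1$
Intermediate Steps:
$Y{\left(N,b \right)} = 4 + N^{2}$ ($Y{\left(N,b \right)} = N^{2} + 4 = 4 + N^{2}$)
$\frac{Y{\left(68,B{\left(3,1 \left(-5\right) \right)} \right)}}{2160} + 3324 = \frac{4 + 68^{2}}{2160} + 3324 = \left(4 + 4624\right) \frac{1}{2160} + 3324 = 4628 \cdot \frac{1}{2160} + 3324 = \frac{1157}{540} + 3324 = \frac{1796117}{540}$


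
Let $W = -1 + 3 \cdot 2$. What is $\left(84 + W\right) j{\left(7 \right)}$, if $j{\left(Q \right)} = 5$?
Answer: $445$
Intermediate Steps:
$W = 5$ ($W = -1 + 6 = 5$)
$\left(84 + W\right) j{\left(7 \right)} = \left(84 + 5\right) 5 = 89 \cdot 5 = 445$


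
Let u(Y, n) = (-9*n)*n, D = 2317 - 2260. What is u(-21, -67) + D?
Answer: -40344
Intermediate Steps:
D = 57
u(Y, n) = -9*n²
u(-21, -67) + D = -9*(-67)² + 57 = -9*4489 + 57 = -40401 + 57 = -40344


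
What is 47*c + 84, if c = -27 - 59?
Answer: -3958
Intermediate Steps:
c = -86
47*c + 84 = 47*(-86) + 84 = -4042 + 84 = -3958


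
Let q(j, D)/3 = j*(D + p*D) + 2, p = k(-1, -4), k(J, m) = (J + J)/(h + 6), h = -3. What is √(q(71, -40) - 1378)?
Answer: 18*I*√13 ≈ 64.9*I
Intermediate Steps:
k(J, m) = 2*J/3 (k(J, m) = (J + J)/(-3 + 6) = (2*J)/3 = (2*J)*(⅓) = 2*J/3)
p = -⅔ (p = (⅔)*(-1) = -⅔ ≈ -0.66667)
q(j, D) = 6 + D*j (q(j, D) = 3*(j*(D - 2*D/3) + 2) = 3*(j*(D/3) + 2) = 3*(D*j/3 + 2) = 3*(2 + D*j/3) = 6 + D*j)
√(q(71, -40) - 1378) = √((6 - 40*71) - 1378) = √((6 - 2840) - 1378) = √(-2834 - 1378) = √(-4212) = 18*I*√13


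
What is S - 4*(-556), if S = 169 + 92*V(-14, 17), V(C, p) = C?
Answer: 1105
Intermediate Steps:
S = -1119 (S = 169 + 92*(-14) = 169 - 1288 = -1119)
S - 4*(-556) = -1119 - 4*(-556) = -1119 - 1*(-2224) = -1119 + 2224 = 1105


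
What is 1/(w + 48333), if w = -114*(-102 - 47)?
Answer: 1/65319 ≈ 1.5309e-5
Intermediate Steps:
w = 16986 (w = -114*(-149) = 16986)
1/(w + 48333) = 1/(16986 + 48333) = 1/65319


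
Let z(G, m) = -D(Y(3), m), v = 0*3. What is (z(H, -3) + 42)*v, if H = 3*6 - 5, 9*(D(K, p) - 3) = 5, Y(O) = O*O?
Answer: 0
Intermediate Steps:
Y(O) = O²
D(K, p) = 32/9 (D(K, p) = 3 + (⅑)*5 = 3 + 5/9 = 32/9)
v = 0
H = 13 (H = 18 - 5 = 13)
z(G, m) = -32/9 (z(G, m) = -1*32/9 = -32/9)
(z(H, -3) + 42)*v = (-32/9 + 42)*0 = (346/9)*0 = 0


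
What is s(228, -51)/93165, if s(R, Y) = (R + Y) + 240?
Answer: 139/31055 ≈ 0.0044759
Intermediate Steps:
s(R, Y) = 240 + R + Y
s(228, -51)/93165 = (240 + 228 - 51)/93165 = 417*(1/93165) = 139/31055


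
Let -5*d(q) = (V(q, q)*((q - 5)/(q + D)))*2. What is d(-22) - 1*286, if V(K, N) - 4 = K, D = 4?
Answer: -1376/5 ≈ -275.20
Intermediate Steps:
V(K, N) = 4 + K
d(q) = 2 - 2*q/5 (d(q) = -(4 + q)*((q - 5)/(q + 4))*2/5 = -(4 + q)*((-5 + q)/(4 + q))*2/5 = -(-5 + q)*2/5 = -(-10 + 2*q)/5 = 2 - 2*q/5)
d(-22) - 1*286 = (2 - 2/5*(-22)) - 1*286 = (2 + 44/5) - 286 = 54/5 - 286 = -1376/5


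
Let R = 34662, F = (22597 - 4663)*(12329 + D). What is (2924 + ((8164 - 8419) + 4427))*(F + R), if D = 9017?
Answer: 2716730749296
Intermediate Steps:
F = 382819164 (F = (22597 - 4663)*(12329 + 9017) = 17934*21346 = 382819164)
(2924 + ((8164 - 8419) + 4427))*(F + R) = (2924 + ((8164 - 8419) + 4427))*(382819164 + 34662) = (2924 + (-255 + 4427))*382853826 = (2924 + 4172)*382853826 = 7096*382853826 = 2716730749296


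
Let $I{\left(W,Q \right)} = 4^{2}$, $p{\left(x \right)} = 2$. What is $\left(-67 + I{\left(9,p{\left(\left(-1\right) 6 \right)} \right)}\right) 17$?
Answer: $-867$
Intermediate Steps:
$I{\left(W,Q \right)} = 16$
$\left(-67 + I{\left(9,p{\left(\left(-1\right) 6 \right)} \right)}\right) 17 = \left(-67 + 16\right) 17 = \left(-51\right) 17 = -867$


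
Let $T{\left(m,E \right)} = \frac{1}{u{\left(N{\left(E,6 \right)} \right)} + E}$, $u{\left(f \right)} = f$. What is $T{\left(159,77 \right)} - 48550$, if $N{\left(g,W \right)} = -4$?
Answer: $- \frac{3544149}{73} \approx -48550.0$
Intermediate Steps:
$T{\left(m,E \right)} = \frac{1}{-4 + E}$
$T{\left(159,77 \right)} - 48550 = \frac{1}{-4 + 77} - 48550 = \frac{1}{73} - 48550 = - \frac{3544149}{73}$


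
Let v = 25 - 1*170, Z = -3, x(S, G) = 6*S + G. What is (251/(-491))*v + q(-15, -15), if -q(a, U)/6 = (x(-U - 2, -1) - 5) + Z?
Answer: -166879/491 ≈ -339.88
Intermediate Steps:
x(S, G) = G + 6*S
v = -145 (v = 25 - 170 = -145)
q(a, U) = 126 + 36*U (q(a, U) = -6*(((-1 + 6*(-U - 2)) - 5) - 3) = -6*(((-1 + 6*(-2 - U)) - 5) - 3) = -6*(((-1 + (-12 - 6*U)) - 5) - 3) = -6*(((-13 - 6*U) - 5) - 3) = -6*((-18 - 6*U) - 3) = -6*(-21 - 6*U) = 126 + 36*U)
(251/(-491))*v + q(-15, -15) = (251/(-491))*(-145) + (126 + 36*(-15)) = (251*(-1/491))*(-145) + (126 - 540) = -251/491*(-145) - 414 = 36395/491 - 414 = -166879/491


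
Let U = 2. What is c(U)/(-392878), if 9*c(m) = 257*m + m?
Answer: -86/589317 ≈ -0.00014593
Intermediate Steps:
c(m) = 86*m/3 (c(m) = (257*m + m)/9 = (258*m)/9 = 86*m/3)
c(U)/(-392878) = ((86/3)*2)/(-392878) = (172/3)*(-1/392878) = -86/589317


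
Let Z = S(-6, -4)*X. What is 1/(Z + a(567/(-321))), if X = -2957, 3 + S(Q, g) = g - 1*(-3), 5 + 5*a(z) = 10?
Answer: 1/11829 ≈ 8.4538e-5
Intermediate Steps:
a(z) = 1 (a(z) = -1 + (⅕)*10 = -1 + 2 = 1)
S(Q, g) = g (S(Q, g) = -3 + (g - 1*(-3)) = -3 + (g + 3) = -3 + (3 + g) = g)
Z = 11828 (Z = -4*(-2957) = 11828)
1/(Z + a(567/(-321))) = 1/(11828 + 1) = 1/11829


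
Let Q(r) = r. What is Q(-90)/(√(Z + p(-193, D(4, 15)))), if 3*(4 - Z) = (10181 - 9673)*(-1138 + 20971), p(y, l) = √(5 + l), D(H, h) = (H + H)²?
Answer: 90*I/√(3358384 - √69) ≈ 0.049111*I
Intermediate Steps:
D(H, h) = 4*H² (D(H, h) = (2*H)² = 4*H²)
Z = -3358384 (Z = 4 - (10181 - 9673)*(-1138 + 20971)/3 = 4 - 508*19833/3 = 4 - ⅓*10075164 = 4 - 3358388 = -3358384)
Q(-90)/(√(Z + p(-193, D(4, 15)))) = -90/√(-3358384 + √(5 + 4*4²)) = -90/√(-3358384 + √(5 + 4*16)) = -90/√(-3358384 + √(5 + 64)) = -90/√(-3358384 + √69)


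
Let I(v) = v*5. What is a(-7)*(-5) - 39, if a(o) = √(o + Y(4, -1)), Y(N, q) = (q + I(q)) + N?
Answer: -39 - 15*I ≈ -39.0 - 15.0*I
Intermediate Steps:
I(v) = 5*v
Y(N, q) = N + 6*q (Y(N, q) = (q + 5*q) + N = 6*q + N = N + 6*q)
a(o) = √(-2 + o) (a(o) = √(o + (4 + 6*(-1))) = √(o + (4 - 6)) = √(o - 2) = √(-2 + o))
a(-7)*(-5) - 39 = √(-2 - 7)*(-5) - 39 = √(-9)*(-5) - 39 = (3*I)*(-5) - 39 = -15*I - 39 = -39 - 15*I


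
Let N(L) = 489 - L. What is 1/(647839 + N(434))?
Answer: 1/647894 ≈ 1.5435e-6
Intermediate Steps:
1/(647839 + N(434)) = 1/(647839 + (489 - 1*434)) = 1/(647839 + (489 - 434)) = 1/(647839 + 55) = 1/647894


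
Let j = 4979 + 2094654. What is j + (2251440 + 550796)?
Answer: 4901869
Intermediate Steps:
j = 2099633
j + (2251440 + 550796) = 2099633 + (2251440 + 550796) = 2099633 + 2802236 = 4901869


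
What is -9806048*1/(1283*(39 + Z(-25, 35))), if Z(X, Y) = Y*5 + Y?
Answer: -9806048/319467 ≈ -30.695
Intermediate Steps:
Z(X, Y) = 6*Y (Z(X, Y) = 5*Y + Y = 6*Y)
-9806048*1/(1283*(39 + Z(-25, 35))) = -9806048*1/(1283*(39 + 6*35)) = -9806048*1/(1283*(39 + 210)) = -9806048/(1283*249) = -9806048/319467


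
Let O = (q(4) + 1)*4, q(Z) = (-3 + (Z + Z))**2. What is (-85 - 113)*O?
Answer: -20592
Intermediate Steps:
q(Z) = (-3 + 2*Z)**2
O = 104 (O = ((-3 + 2*4)**2 + 1)*4 = ((-3 + 8)**2 + 1)*4 = (5**2 + 1)*4 = (25 + 1)*4 = 26*4 = 104)
(-85 - 113)*O = (-85 - 113)*104 = -198*104 = -20592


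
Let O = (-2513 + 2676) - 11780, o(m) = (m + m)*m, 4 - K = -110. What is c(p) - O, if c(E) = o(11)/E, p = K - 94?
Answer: 116291/10 ≈ 11629.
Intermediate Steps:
K = 114 (K = 4 - 1*(-110) = 4 + 110 = 114)
o(m) = 2*m² (o(m) = (2*m)*m = 2*m²)
O = -11617 (O = 163 - 11780 = -11617)
p = 20 (p = 114 - 94 = 20)
c(E) = 242/E (c(E) = (2*11²)/E = (2*121)/E = 242/E)
c(p) - O = 242/20 - 1*(-11617) = 242*(1/20) + 11617 = 121/10 + 11617 = 116291/10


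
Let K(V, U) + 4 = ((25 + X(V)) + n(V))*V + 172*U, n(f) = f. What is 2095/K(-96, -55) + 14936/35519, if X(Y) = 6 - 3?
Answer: -30560209/104283784 ≈ -0.29305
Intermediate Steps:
X(Y) = 3
K(V, U) = -4 + 172*U + V*(28 + V) (K(V, U) = -4 + (((25 + 3) + V)*V + 172*U) = -4 + ((28 + V)*V + 172*U) = -4 + (V*(28 + V) + 172*U) = -4 + (172*U + V*(28 + V)) = -4 + 172*U + V*(28 + V))
2095/K(-96, -55) + 14936/35519 = 2095/(-4 + (-96)² + 28*(-96) + 172*(-55)) + 14936/35519 = 2095/(-4 + 9216 - 2688 - 9460) + 14936*(1/35519) = 2095/(-2936) + 14936/35519 = 2095*(-1/2936) + 14936/35519 = -2095/2936 + 14936/35519 = -30560209/104283784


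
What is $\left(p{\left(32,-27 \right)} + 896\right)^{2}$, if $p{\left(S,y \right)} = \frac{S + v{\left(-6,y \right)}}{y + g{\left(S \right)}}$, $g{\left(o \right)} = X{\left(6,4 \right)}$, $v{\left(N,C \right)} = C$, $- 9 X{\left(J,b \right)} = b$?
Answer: $\frac{48959085289}{61009} \approx 8.0249 \cdot 10^{5}$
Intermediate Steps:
$X{\left(J,b \right)} = - \frac{b}{9}$
$g{\left(o \right)} = - \frac{4}{9}$ ($g{\left(o \right)} = \left(- \frac{1}{9}\right) 4 = - \frac{4}{9}$)
$p{\left(S,y \right)} = \frac{S + y}{- \frac{4}{9} + y}$ ($p{\left(S,y \right)} = \frac{S + y}{y - \frac{4}{9}} = \frac{S + y}{- \frac{4}{9} + y}$)
$\left(p{\left(32,-27 \right)} + 896\right)^{2} = \left(\frac{9 \left(32 - 27\right)}{-4 + 9 \left(-27\right)} + 896\right)^{2} = \left(9 \frac{1}{-4 - 243} \cdot 5 + 896\right)^{2} = \left(9 \frac{1}{-247} \cdot 5 + 896\right)^{2} = \left(9 \left(- \frac{1}{247}\right) 5 + 896\right)^{2} = \left(- \frac{45}{247} + 896\right)^{2} = \left(\frac{221267}{247}\right)^{2} = \frac{48959085289}{61009}$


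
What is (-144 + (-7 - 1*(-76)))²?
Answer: 5625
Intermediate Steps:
(-144 + (-7 - 1*(-76)))² = (-144 + (-7 + 76))² = (-144 + 69)² = (-75)² = 5625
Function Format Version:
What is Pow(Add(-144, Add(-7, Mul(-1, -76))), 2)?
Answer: 5625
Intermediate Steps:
Pow(Add(-144, Add(-7, Mul(-1, -76))), 2) = Pow(Add(-144, Add(-7, 76)), 2) = Pow(Add(-144, 69), 2) = Pow(-75, 2) = 5625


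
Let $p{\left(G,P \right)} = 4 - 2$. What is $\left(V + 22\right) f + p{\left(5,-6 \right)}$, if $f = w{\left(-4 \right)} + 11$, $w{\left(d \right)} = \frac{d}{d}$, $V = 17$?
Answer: $470$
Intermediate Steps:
$p{\left(G,P \right)} = 2$
$w{\left(d \right)} = 1$
$f = 12$ ($f = 1 + 11 = 12$)
$\left(V + 22\right) f + p{\left(5,-6 \right)} = \left(17 + 22\right) 12 + 2 = 39 \cdot 12 + 2 = 468 + 2 = 470$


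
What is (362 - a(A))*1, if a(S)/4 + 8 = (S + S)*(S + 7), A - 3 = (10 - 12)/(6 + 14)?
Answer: 4108/25 ≈ 164.32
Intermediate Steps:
A = 29/10 (A = 3 + (10 - 12)/(6 + 14) = 3 - 2/20 = 3 - 2*1/20 = 3 - ⅒ = 29/10 ≈ 2.9000)
a(S) = -32 + 8*S*(7 + S) (a(S) = -32 + 4*((S + S)*(S + 7)) = -32 + 4*((2*S)*(7 + S)) = -32 + 4*(2*S*(7 + S)) = -32 + 8*S*(7 + S))
(362 - a(A))*1 = (362 - (-32 + 8*(29/10)² + 56*(29/10)))*1 = (362 - (-32 + 8*(841/100) + 812/5))*1 = (362 - (-32 + 1682/25 + 812/5))*1 = (362 - 1*4942/25)*1 = (362 - 4942/25)*1 = (4108/25)*1 = 4108/25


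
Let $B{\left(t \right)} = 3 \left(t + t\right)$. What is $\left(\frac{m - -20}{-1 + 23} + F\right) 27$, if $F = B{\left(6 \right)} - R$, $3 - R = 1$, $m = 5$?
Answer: $\frac{20871}{22} \approx 948.68$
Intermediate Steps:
$B{\left(t \right)} = 6 t$ ($B{\left(t \right)} = 3 \cdot 2 t = 6 t$)
$R = 2$ ($R = 3 - 1 = 2$)
$F = 34$ ($F = 6 \cdot 6 - 2 = 36 - 2 = 34$)
$\left(\frac{m - -20}{-1 + 23} + F\right) 27 = \left(\frac{5 - -20}{-1 + 23} + 34\right) 27 = \left(\frac{5 + 20}{22} + 34\right) 27 = \left(25 \cdot \frac{1}{22} + 34\right) 27 = \left(\frac{25}{22} + 34\right) 27 = \frac{773}{22} \cdot 27 = \frac{20871}{22}$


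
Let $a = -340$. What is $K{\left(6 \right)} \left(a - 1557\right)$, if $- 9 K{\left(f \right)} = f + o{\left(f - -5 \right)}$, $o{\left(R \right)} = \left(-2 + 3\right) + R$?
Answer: $3794$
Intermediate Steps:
$o{\left(R \right)} = 1 + R$
$K{\left(f \right)} = - \frac{2}{3} - \frac{2 f}{9}$ ($K{\left(f \right)} = - \frac{f + \left(1 + \left(f - -5\right)\right)}{9} = - \frac{f + \left(1 + \left(f + 5\right)\right)}{9} = - \frac{f + \left(1 + \left(5 + f\right)\right)}{9} = - \frac{f + \left(6 + f\right)}{9} = - \frac{6 + 2 f}{9} = - \frac{2}{3} - \frac{2 f}{9}$)
$K{\left(6 \right)} \left(a - 1557\right) = \left(- \frac{2}{3} - \frac{4}{3}\right) \left(-340 - 1557\right) = \left(- \frac{2}{3} - \frac{4}{3}\right) \left(-1897\right) = \left(-2\right) \left(-1897\right) = 3794$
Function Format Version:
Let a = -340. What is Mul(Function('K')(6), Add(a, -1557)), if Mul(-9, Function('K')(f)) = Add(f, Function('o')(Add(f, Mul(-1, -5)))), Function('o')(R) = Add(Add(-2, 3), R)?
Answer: 3794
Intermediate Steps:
Function('o')(R) = Add(1, R)
Function('K')(f) = Add(Rational(-2, 3), Mul(Rational(-2, 9), f)) (Function('K')(f) = Mul(Rational(-1, 9), Add(f, Add(1, Add(f, Mul(-1, -5))))) = Mul(Rational(-1, 9), Add(f, Add(1, Add(f, 5)))) = Mul(Rational(-1, 9), Add(f, Add(1, Add(5, f)))) = Mul(Rational(-1, 9), Add(f, Add(6, f))) = Mul(Rational(-1, 9), Add(6, Mul(2, f))) = Add(Rational(-2, 3), Mul(Rational(-2, 9), f)))
Mul(Function('K')(6), Add(a, -1557)) = Mul(Add(Rational(-2, 3), Mul(Rational(-2, 9), 6)), Add(-340, -1557)) = Mul(Add(Rational(-2, 3), Rational(-4, 3)), -1897) = Mul(-2, -1897) = 3794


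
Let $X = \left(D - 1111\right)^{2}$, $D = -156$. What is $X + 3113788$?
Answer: $4719077$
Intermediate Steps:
$X = 1605289$ ($X = \left(-156 - 1111\right)^{2} = \left(-1267\right)^{2} = 1605289$)
$X + 3113788 = 1605289 + 3113788 = 4719077$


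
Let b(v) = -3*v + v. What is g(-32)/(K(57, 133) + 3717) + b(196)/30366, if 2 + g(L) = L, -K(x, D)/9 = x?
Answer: -1009/42898 ≈ -0.023521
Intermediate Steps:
K(x, D) = -9*x
g(L) = -2 + L
b(v) = -2*v
g(-32)/(K(57, 133) + 3717) + b(196)/30366 = (-2 - 32)/(-9*57 + 3717) - 2*196/30366 = -34/(-513 + 3717) - 392*1/30366 = -34/3204 - 28/2169 = -34*1/3204 - 28/2169 = -17/1602 - 28/2169 = -1009/42898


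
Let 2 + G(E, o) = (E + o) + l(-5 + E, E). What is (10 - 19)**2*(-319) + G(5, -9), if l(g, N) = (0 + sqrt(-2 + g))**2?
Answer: -25847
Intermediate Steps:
l(g, N) = -2 + g (l(g, N) = (sqrt(-2 + g))**2 = -2 + g)
G(E, o) = -9 + o + 2*E (G(E, o) = -2 + ((E + o) + (-2 + (-5 + E))) = -2 + ((E + o) + (-7 + E)) = -2 + (-7 + o + 2*E) = -9 + o + 2*E)
(10 - 19)**2*(-319) + G(5, -9) = (10 - 19)**2*(-319) + (-9 - 9 + 2*5) = (-9)**2*(-319) + (-9 - 9 + 10) = 81*(-319) - 8 = -25839 - 8 = -25847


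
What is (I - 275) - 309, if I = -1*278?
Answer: -862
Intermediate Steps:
I = -278
(I - 275) - 309 = (-278 - 275) - 309 = -553 - 309 = -862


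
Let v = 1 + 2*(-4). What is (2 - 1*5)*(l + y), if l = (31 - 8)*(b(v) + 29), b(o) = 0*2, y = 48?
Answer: -2145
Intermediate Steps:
v = -7 (v = 1 - 8 = -7)
b(o) = 0
l = 667 (l = (31 - 8)*(0 + 29) = 23*29 = 667)
(2 - 1*5)*(l + y) = (2 - 1*5)*(667 + 48) = (2 - 5)*715 = -3*715 = -2145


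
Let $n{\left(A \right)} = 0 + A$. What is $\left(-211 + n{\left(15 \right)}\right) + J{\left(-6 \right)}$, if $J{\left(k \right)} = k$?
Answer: $-202$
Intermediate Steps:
$n{\left(A \right)} = A$
$\left(-211 + n{\left(15 \right)}\right) + J{\left(-6 \right)} = \left(-211 + 15\right) - 6 = -196 - 6 = -202$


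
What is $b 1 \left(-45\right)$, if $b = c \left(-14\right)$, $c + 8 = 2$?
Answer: $-3780$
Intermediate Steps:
$c = -6$ ($c = -8 + 2 = -6$)
$b = 84$ ($b = \left(-6\right) \left(-14\right) = 84$)
$b 1 \left(-45\right) = 84 \cdot 1 \left(-45\right) = 84 \left(-45\right) = -3780$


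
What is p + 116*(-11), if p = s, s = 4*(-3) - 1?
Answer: -1289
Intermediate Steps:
s = -13 (s = -12 - 1 = -13)
p = -13
p + 116*(-11) = -13 + 116*(-11) = -13 - 1276 = -1289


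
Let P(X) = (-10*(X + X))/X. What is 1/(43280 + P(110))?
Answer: 1/43260 ≈ 2.3116e-5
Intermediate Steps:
P(X) = -20 (P(X) = (-20*X)/X = -20)
1/(43280 + P(110)) = 1/(43280 - 20) = 1/43260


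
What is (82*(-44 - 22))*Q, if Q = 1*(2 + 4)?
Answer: -32472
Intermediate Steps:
Q = 6 (Q = 1*6 = 6)
(82*(-44 - 22))*Q = (82*(-44 - 22))*6 = (82*(-66))*6 = -5412*6 = -32472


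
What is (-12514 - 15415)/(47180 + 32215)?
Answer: -27929/79395 ≈ -0.35177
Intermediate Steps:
(-12514 - 15415)/(47180 + 32215) = -27929/79395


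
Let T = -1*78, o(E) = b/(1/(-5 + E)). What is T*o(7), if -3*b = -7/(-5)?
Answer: 364/5 ≈ 72.800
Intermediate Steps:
b = -7/15 (b = -(-7)/(3*(-5)) = -(-7)*(-1)/(3*5) = -⅓*7/5 = -7/15 ≈ -0.46667)
o(E) = 7/3 - 7*E/15 (o(E) = -(-7/3 + 7*E/15) = -7*(-5 + E)/15 = 7/3 - 7*E/15)
T = -78
T*o(7) = -78*(7/3 - 7/15*7) = -78*(7/3 - 49/15) = -78*(-14/15) = 364/5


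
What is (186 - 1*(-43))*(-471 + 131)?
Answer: -77860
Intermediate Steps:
(186 - 1*(-43))*(-471 + 131) = (186 + 43)*(-340) = 229*(-340) = -77860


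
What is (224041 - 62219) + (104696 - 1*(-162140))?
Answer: 428658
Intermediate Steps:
(224041 - 62219) + (104696 - 1*(-162140)) = 161822 + (104696 + 162140) = 161822 + 266836 = 428658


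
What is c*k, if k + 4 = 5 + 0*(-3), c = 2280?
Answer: 2280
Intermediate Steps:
k = 1 (k = -4 + (5 + 0*(-3)) = -4 + (5 + 0) = -4 + 5 = 1)
c*k = 2280*1 = 2280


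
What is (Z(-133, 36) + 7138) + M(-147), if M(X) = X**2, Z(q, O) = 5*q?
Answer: 28082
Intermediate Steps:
(Z(-133, 36) + 7138) + M(-147) = (5*(-133) + 7138) + (-147)**2 = (-665 + 7138) + 21609 = 6473 + 21609 = 28082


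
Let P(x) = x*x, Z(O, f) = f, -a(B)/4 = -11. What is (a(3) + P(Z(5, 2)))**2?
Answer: 2304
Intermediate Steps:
a(B) = 44 (a(B) = -4*(-11) = 44)
P(x) = x**2
(a(3) + P(Z(5, 2)))**2 = (44 + 2**2)**2 = (44 + 4)**2 = 48**2 = 2304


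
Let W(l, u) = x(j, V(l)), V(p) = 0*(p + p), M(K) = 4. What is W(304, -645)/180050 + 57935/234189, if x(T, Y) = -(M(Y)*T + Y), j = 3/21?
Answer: 36508720247/147580053075 ≈ 0.24738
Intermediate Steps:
V(p) = 0 (V(p) = 0*(2*p) = 0)
j = ⅐ (j = 3*(1/21) = ⅐ ≈ 0.14286)
x(T, Y) = -Y - 4*T (x(T, Y) = -(4*T + Y) = -(Y + 4*T) = -Y - 4*T)
W(l, u) = -4/7 (W(l, u) = -1*0 - 4*⅐ = 0 - 4/7 = -4/7)
W(304, -645)/180050 + 57935/234189 = -4/7/180050 + 57935/234189 = -4/7*1/180050 + 57935*(1/234189) = -2/630175 + 57935/234189 = 36508720247/147580053075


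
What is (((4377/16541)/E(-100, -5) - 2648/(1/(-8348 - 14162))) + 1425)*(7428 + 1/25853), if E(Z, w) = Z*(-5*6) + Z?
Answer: 109818740104802601415309/248027994340 ≈ 4.4277e+11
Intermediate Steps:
E(Z, w) = -29*Z (E(Z, w) = Z*(-30) + Z = -30*Z + Z = -29*Z)
(((4377/16541)/E(-100, -5) - 2648/(1/(-8348 - 14162))) + 1425)*(7428 + 1/25853) = (((4377/16541)/((-29*(-100))) - 2648/(1/(-8348 - 14162))) + 1425)*(7428 + 1/25853) = (((4377*(1/16541))/2900 - 2648/(1/(-22510))) + 1425)*(7428 + 1/25853) = (((4377/16541)*(1/2900) - 2648/(-1/22510)) + 1425)*(192036085/25853) = ((4377/47968900 - 2648*(-22510)) + 1425)*(192036085/25853) = ((4377/47968900 + 59606480) + 1425)*(192036085/25853) = (2859257278476377/47968900 + 1425)*(192036085/25853) = (2859325634158877/47968900)*(192036085/25853) = 109818740104802601415309/248027994340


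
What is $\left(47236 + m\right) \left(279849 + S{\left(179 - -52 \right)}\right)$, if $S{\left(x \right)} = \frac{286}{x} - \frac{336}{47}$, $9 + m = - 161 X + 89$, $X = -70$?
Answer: $\frac{16181753687594}{987} \approx 1.6395 \cdot 10^{10}$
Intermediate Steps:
$m = 11350$ ($m = -9 + \left(\left(-161\right) \left(-70\right) + 89\right) = -9 + \left(11270 + 89\right) = -9 + 11359 = 11350$)
$S{\left(x \right)} = - \frac{336}{47} + \frac{286}{x}$ ($S{\left(x \right)} = \frac{286}{x} - \frac{336}{47} = - \frac{336}{47} + \frac{286}{x}$)
$\left(47236 + m\right) \left(279849 + S{\left(179 - -52 \right)}\right) = \left(47236 + 11350\right) \left(279849 - \left(\frac{336}{47} - \frac{286}{179 - -52}\right)\right) = 58586 \left(279849 - \left(\frac{336}{47} - \frac{286}{179 + 52}\right)\right) = 58586 \left(279849 - \left(\frac{336}{47} - \frac{286}{231}\right)\right) = 58586 \left(279849 + \left(- \frac{336}{47} + 286 \cdot \frac{1}{231}\right)\right) = 58586 \left(279849 + \left(- \frac{336}{47} + \frac{26}{21}\right)\right) = 58586 \left(279849 - \frac{5834}{987}\right) = 58586 \cdot \frac{276205129}{987} = \frac{16181753687594}{987}$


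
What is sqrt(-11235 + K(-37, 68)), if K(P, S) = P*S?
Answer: I*sqrt(13751) ≈ 117.26*I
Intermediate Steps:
sqrt(-11235 + K(-37, 68)) = sqrt(-11235 - 37*68) = sqrt(-11235 - 2516) = sqrt(-13751) = I*sqrt(13751)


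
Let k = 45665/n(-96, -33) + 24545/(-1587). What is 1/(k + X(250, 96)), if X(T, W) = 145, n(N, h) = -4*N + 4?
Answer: 615756/152231515 ≈ 0.0040449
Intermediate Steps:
n(N, h) = 4 - 4*N
k = 62946895/615756 (k = 45665/(4 - 4*(-96)) + 24545/(-1587) = 45665/(4 + 384) + 24545*(-1/1587) = 45665/388 - 24545/1587 = 62946895/615756 ≈ 102.23)
1/(k + X(250, 96)) = 1/(62946895/615756 + 145) = 1/(152231515/615756) = 615756/152231515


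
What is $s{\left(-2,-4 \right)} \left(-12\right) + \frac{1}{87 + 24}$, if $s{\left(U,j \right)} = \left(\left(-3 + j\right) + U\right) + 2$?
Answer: $\frac{9325}{111} \approx 84.009$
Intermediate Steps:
$s{\left(U,j \right)} = -1 + U + j$ ($s{\left(U,j \right)} = \left(-3 + U + j\right) + 2 = -1 + U + j$)
$s{\left(-2,-4 \right)} \left(-12\right) + \frac{1}{87 + 24} = \left(-1 - 2 - 4\right) \left(-12\right) + \frac{1}{87 + 24} = \left(-7\right) \left(-12\right) + \frac{1}{111} = 84 + \frac{1}{111} = \frac{9325}{111}$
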